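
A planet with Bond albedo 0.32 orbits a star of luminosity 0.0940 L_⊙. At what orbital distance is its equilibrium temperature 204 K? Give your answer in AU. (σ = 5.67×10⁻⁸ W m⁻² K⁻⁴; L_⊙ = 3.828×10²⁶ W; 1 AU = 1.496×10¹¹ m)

d ≈ 0.471 AU

L = 0.0940 × 3.828×10²⁶ = 3.60×10²⁵ W.
From T_eq⁴ = L(1−A)/(16πσd²): d = √[L(1−A)/(16πσT_eq⁴)].
d = √[3.60×10²⁵ × 0.68 / (16π × 5.67×10⁻⁸ × (204)⁴)] = 7.04×10¹⁰ m = 0.471 AU.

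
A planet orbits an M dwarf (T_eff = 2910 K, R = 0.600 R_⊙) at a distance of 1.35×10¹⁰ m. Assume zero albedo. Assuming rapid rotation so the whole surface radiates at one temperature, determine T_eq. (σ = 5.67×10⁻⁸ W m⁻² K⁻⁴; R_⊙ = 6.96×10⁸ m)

R_⋆ = 0.600 × 6.96×10⁸ = 4.18×10⁸ m.
L = 4πR_⋆²σT_⋆⁴ = 4π(4.18×10⁸)² × 5.67×10⁻⁸ × (2910)⁴ = 8.91×10²⁴ W.
S = L/(4πd²) = 3890 W m⁻².
Energy balance: absorbed = emitted ⇒ πR²·S(1−A) = 4πR²·σT_eq⁴, so T_eq⁴ = S(1−A)/(4σ).
T_eq = [3890 × 1.00 / (4 × 5.67×10⁻⁸)]^(1/4) = (1.72×10¹⁰)^(1/4) = 362 K.

T_eq ≈ 362 K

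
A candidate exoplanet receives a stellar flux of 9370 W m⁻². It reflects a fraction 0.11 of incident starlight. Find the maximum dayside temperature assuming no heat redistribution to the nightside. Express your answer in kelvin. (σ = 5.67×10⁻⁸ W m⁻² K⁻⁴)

T_ss ≈ 619 K

With no redistribution each surface element balances locally: S(1−A) = σT⁴.
T = [9370 × 0.89 / 5.67×10⁻⁸]^(1/4) = (1.47×10¹¹)^(1/4) = 619 K.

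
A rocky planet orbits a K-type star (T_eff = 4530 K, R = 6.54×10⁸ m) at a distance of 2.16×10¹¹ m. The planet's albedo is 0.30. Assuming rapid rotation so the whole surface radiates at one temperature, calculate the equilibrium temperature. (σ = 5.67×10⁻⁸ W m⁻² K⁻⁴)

L = 4πR_⋆²σT_⋆⁴ = 4π(6.54×10⁸)² × 5.67×10⁻⁸ × (4530)⁴ = 1.28×10²⁶ W.
S = L/(4πd²) = 219 W m⁻².
Energy balance: absorbed = emitted ⇒ πR²·S(1−A) = 4πR²·σT_eq⁴, so T_eq⁴ = S(1−A)/(4σ).
T_eq = [219 × 0.70 / (4 × 5.67×10⁻⁸)]^(1/4) = (6.76×10⁸)^(1/4) = 161 K.

T_eq ≈ 161 K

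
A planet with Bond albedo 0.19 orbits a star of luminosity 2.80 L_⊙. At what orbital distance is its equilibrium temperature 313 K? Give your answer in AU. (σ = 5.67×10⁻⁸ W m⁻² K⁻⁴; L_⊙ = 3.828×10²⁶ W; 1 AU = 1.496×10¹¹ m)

L = 2.80 × 3.828×10²⁶ = 1.07×10²⁷ W.
From T_eq⁴ = L(1−A)/(16πσd²): d = √[L(1−A)/(16πσT_eq⁴)].
d = √[1.07×10²⁷ × 0.81 / (16π × 5.67×10⁻⁸ × (313)⁴)] = 1.78×10¹¹ m = 1.19 AU.

d ≈ 1.19 AU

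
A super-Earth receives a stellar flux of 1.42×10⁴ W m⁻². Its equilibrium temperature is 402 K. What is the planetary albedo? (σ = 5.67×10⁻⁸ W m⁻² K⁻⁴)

A ≈ 0.58

From T_eq⁴ = S(1−A)/(4σ): 1−A = 4σT_eq⁴/S.
1−A = 4 × 5.67×10⁻⁸ × (402)⁴ / 1.42×10⁴ = 0.417.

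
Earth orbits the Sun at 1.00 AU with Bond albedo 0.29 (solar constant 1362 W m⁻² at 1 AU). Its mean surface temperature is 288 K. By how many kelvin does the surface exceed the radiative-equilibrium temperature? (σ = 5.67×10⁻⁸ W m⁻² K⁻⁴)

S = 1362/1.00² = 1362 W m⁻².
T_eq = [S(1−A)/(4σ)]^(1/4) = [1362×0.71/(4×5.67×10⁻⁸)]^(1/4) = 255.5 K.
ΔT = T_surf − T_eq = 288 − 255.5.

ΔT ≈ 32.5 K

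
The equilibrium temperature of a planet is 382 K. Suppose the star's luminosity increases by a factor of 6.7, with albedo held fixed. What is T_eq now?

T_eq ∝ L^(1/4) · d^(−1/2).
T′ = 382 × 6.7^(1/4) = 615 K.

T_eq ≈ 615 K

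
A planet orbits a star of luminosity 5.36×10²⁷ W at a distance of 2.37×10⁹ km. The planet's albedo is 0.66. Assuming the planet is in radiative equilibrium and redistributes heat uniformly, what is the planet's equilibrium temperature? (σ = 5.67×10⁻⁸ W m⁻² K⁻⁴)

T_eq ≈ 103 K

d = 2.37×10⁹ km = 2.37×10¹² m.
Flux: S = L/(4πd²) = 5.36×10²⁷/(4π×(2.37×10¹²)²) = 75.9 W m⁻².
Energy balance: absorbed = emitted ⇒ πR²·S(1−A) = 4πR²·σT_eq⁴, so T_eq⁴ = S(1−A)/(4σ).
T_eq = [75.9 × 0.34 / (4 × 5.67×10⁻⁸)]^(1/4) = (1.14×10⁸)^(1/4) = 103 K.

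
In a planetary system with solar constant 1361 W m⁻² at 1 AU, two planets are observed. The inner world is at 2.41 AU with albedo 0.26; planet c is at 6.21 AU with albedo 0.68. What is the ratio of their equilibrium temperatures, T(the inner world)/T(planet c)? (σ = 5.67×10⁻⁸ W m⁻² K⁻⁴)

T_eq = [S₀(1−A)/(4σd²)]^(1/4), so T ∝ (1−A)^(1/4) / √d.
T₁ = [1361×0.74/(4×5.67×10⁻⁸×2.41²)]^(1/4) = 166.29 K.
T₂ = [1361×0.32/(4×5.67×10⁻⁸×6.21²)]^(1/4) = 84.00 K.

T₁/T₂ ≈ 1.980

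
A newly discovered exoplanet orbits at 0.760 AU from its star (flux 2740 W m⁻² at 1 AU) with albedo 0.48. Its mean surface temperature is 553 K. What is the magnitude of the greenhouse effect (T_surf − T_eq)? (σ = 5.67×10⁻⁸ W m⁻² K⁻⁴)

S = 2740/0.760² = 4744 W m⁻².
T_eq = [S(1−A)/(4σ)]^(1/4) = [4744×0.52/(4×5.67×10⁻⁸)]^(1/4) = 322.9 K.
ΔT = T_surf − T_eq = 553 − 322.9.

ΔT ≈ 230.1 K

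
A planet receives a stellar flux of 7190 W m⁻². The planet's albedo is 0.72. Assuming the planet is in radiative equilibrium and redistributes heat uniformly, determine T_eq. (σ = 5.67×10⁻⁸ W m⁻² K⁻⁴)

T_eq ≈ 307 K

Energy balance: absorbed = emitted ⇒ πR²·S(1−A) = 4πR²·σT_eq⁴, so T_eq⁴ = S(1−A)/(4σ).
T_eq = [7190 × 0.28 / (4 × 5.67×10⁻⁸)]^(1/4) = (8.88×10⁹)^(1/4) = 307 K.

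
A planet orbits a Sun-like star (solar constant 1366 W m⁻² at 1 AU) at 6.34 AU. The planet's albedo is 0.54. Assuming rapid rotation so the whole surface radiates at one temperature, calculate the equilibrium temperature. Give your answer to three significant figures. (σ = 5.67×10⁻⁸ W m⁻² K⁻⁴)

T_eq ≈ 91.1 K

Flux at 6.34 AU: S = 1366/6.34² = 34.0 W m⁻².
Energy balance: absorbed = emitted ⇒ πR²·S(1−A) = 4πR²·σT_eq⁴, so T_eq⁴ = S(1−A)/(4σ).
T_eq = [34.0 × 0.46 / (4 × 5.67×10⁻⁸)]^(1/4) = (6.89×10⁷)^(1/4) = 91.1 K.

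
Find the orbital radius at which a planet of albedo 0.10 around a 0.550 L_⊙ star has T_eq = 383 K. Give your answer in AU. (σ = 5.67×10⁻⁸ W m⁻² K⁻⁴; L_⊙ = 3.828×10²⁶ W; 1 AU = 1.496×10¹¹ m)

L = 0.550 × 3.828×10²⁶ = 2.11×10²⁶ W.
From T_eq⁴ = L(1−A)/(16πσd²): d = √[L(1−A)/(16πσT_eq⁴)].
d = √[2.11×10²⁶ × 0.90 / (16π × 5.67×10⁻⁸ × (383)⁴)] = 5.56×10¹⁰ m = 0.372 AU.

d ≈ 0.372 AU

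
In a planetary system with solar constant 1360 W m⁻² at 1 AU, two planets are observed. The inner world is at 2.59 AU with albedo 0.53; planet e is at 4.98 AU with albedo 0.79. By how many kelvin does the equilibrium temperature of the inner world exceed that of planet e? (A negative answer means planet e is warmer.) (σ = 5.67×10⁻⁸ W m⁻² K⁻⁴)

ΔT ≈ 58.8 K

T_eq = [S₀(1−A)/(4σd²)]^(1/4), so T ∝ (1−A)^(1/4) / √d.
T₁ = [1360×0.47/(4×5.67×10⁻⁸×2.59²)]^(1/4) = 143.17 K.
T₂ = [1360×0.21/(4×5.67×10⁻⁸×4.98²)]^(1/4) = 84.41 K.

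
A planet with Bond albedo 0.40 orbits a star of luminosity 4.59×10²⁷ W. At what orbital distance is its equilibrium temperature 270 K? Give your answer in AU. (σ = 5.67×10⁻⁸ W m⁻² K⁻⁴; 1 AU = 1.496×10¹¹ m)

From T_eq⁴ = L(1−A)/(16πσd²): d = √[L(1−A)/(16πσT_eq⁴)].
d = √[4.59×10²⁷ × 0.60 / (16π × 5.67×10⁻⁸ × (270)⁴)] = 4.26×10¹¹ m = 2.85 AU.

d ≈ 2.85 AU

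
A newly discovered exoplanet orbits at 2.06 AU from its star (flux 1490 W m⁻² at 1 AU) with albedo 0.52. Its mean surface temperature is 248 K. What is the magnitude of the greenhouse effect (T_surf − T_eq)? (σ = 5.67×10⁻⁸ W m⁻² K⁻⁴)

S = 1490/2.06² = 351.1 W m⁻².
T_eq = [S(1−A)/(4σ)]^(1/4) = [351.1×0.48/(4×5.67×10⁻⁸)]^(1/4) = 165.1 K.
ΔT = T_surf − T_eq = 248 − 165.1.

ΔT ≈ 82.9 K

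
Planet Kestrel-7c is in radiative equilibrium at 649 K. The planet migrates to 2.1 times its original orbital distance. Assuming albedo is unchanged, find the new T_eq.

T_eq ≈ 448 K

T_eq ∝ L^(1/4) · d^(−1/2).
T′ = 649 / 2.1^(1/2) = 448 K.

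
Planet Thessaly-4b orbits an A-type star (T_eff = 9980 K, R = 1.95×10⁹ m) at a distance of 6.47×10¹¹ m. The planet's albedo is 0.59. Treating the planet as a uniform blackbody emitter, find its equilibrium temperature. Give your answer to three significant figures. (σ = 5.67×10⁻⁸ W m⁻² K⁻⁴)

T_eq ≈ 310 K

L = 4πR_⋆²σT_⋆⁴ = 4π(1.95×10⁹)² × 5.67×10⁻⁸ × (9980)⁴ = 2.69×10²⁸ W.
S = L/(4πd²) = 5110 W m⁻².
Energy balance: absorbed = emitted ⇒ πR²·S(1−A) = 4πR²·σT_eq⁴, so T_eq⁴ = S(1−A)/(4σ).
T_eq = [5110 × 0.41 / (4 × 5.67×10⁻⁸)]^(1/4) = (9.24×10⁹)^(1/4) = 310 K.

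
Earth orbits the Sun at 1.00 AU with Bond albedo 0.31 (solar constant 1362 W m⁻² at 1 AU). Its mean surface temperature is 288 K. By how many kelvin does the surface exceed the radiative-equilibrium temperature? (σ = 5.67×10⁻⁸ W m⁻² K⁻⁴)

ΔT ≈ 34.3 K

S = 1362/1.00² = 1362 W m⁻².
T_eq = [S(1−A)/(4σ)]^(1/4) = [1362×0.69/(4×5.67×10⁻⁸)]^(1/4) = 253.7 K.
ΔT = T_surf − T_eq = 288 − 253.7.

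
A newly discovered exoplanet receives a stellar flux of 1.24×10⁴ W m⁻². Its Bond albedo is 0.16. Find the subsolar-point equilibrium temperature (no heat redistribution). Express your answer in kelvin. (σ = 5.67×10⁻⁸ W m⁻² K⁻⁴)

T_ss ≈ 655 K

At the subsolar point the surface absorbs S(1−A) and emits σT⁴ per unit area — no factor of 4, since only the local patch is in balance.
T = [1.24×10⁴ × 0.84 / 5.67×10⁻⁸]^(1/4) = (1.84×10¹¹)^(1/4) = 655 K.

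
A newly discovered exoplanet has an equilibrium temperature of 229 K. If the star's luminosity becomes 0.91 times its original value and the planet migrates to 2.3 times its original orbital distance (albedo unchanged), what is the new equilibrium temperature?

T_eq ≈ 147 K

T_eq ∝ L^(1/4) · d^(−1/2).
T′ = 229 × 0.91^(1/4) / 2.3^(1/2) = 147 K.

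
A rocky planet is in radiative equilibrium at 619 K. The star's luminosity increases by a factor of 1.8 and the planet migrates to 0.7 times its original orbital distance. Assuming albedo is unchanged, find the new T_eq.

T_eq ≈ 857 K

T_eq ∝ L^(1/4) · d^(−1/2).
T′ = 619 × 1.8^(1/4) / 0.7^(1/2) = 857 K.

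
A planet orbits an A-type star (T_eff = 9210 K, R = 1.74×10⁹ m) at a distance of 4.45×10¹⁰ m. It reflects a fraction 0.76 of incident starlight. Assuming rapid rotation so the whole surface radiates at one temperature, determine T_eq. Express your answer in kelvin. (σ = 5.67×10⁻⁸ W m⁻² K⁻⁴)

L = 4πR_⋆²σT_⋆⁴ = 4π(1.74×10⁹)² × 5.67×10⁻⁸ × (9210)⁴ = 1.55×10²⁸ W.
S = L/(4πd²) = 6.24×10⁵ W m⁻².
Energy balance: absorbed = emitted ⇒ πR²·S(1−A) = 4πR²·σT_eq⁴, so T_eq⁴ = S(1−A)/(4σ).
T_eq = [6.24×10⁵ × 0.24 / (4 × 5.67×10⁻⁸)]^(1/4) = (6.60×10¹¹)^(1/4) = 901 K.

T_eq ≈ 901 K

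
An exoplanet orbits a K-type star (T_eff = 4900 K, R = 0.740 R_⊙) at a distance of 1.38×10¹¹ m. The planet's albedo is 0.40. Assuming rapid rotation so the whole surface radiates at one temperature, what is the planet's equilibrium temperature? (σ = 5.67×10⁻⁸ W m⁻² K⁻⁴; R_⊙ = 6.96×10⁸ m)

T_eq ≈ 186 K

R_⋆ = 0.740 × 6.96×10⁸ = 5.15×10⁸ m.
L = 4πR_⋆²σT_⋆⁴ = 4π(5.15×10⁸)² × 5.67×10⁻⁸ × (4900)⁴ = 1.09×10²⁶ W.
S = L/(4πd²) = 455 W m⁻².
Energy balance: absorbed = emitted ⇒ πR²·S(1−A) = 4πR²·σT_eq⁴, so T_eq⁴ = S(1−A)/(4σ).
T_eq = [455 × 0.60 / (4 × 5.67×10⁻⁸)]^(1/4) = (1.20×10⁹)^(1/4) = 186 K.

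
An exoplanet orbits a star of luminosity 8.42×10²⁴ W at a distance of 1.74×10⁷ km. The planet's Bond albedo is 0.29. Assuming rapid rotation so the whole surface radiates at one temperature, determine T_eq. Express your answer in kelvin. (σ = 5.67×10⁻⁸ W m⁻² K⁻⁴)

T_eq ≈ 289 K

d = 1.74×10⁷ km = 1.74×10¹⁰ m.
Flux: S = L/(4πd²) = 8.42×10²⁴/(4π×(1.74×10¹⁰)²) = 2210 W m⁻².
Energy balance: absorbed = emitted ⇒ πR²·S(1−A) = 4πR²·σT_eq⁴, so T_eq⁴ = S(1−A)/(4σ).
T_eq = [2210 × 0.71 / (4 × 5.67×10⁻⁸)]^(1/4) = (6.93×10⁹)^(1/4) = 289 K.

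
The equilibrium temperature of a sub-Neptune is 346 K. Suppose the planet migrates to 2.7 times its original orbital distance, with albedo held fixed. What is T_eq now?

T_eq ≈ 211 K

T_eq ∝ L^(1/4) · d^(−1/2).
T′ = 346 / 2.7^(1/2) = 211 K.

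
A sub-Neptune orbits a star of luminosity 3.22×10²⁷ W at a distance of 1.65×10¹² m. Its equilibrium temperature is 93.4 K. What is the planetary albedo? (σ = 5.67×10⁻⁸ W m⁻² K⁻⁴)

A ≈ 0.82

Flux: S = L/(4πd²) = 3.22×10²⁷/(4π×(1.65×10¹²)²) = 94.1 W m⁻².
From T_eq⁴ = S(1−A)/(4σ): 1−A = 4σT_eq⁴/S.
1−A = 4 × 5.67×10⁻⁸ × (93.4)⁴ / 94.1 = 0.183.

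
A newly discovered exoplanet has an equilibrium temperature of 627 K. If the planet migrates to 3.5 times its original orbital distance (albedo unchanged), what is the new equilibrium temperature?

T_eq ∝ L^(1/4) · d^(−1/2).
T′ = 627 / 3.5^(1/2) = 335 K.

T_eq ≈ 335 K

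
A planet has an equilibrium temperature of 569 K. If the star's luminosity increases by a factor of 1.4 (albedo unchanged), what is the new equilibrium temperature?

T_eq ≈ 619 K

T_eq ∝ L^(1/4) · d^(−1/2).
T′ = 569 × 1.4^(1/4) = 619 K.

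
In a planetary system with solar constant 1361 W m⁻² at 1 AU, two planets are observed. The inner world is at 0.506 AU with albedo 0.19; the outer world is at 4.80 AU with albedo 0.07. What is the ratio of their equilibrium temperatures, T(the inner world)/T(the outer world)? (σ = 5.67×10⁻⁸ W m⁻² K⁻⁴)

T₁/T₂ ≈ 2.975

T_eq = [S₀(1−A)/(4σd²)]^(1/4), so T ∝ (1−A)^(1/4) / √d.
T₁ = [1361×0.81/(4×5.67×10⁻⁸×0.506²)]^(1/4) = 371.19 K.
T₂ = [1361×0.93/(4×5.67×10⁻⁸×4.80²)]^(1/4) = 124.75 K.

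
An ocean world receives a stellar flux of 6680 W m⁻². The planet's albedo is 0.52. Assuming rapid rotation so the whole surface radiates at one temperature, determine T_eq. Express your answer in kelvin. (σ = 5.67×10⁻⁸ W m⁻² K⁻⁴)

T_eq ≈ 345 K

Energy balance: absorbed = emitted ⇒ πR²·S(1−A) = 4πR²·σT_eq⁴, so T_eq⁴ = S(1−A)/(4σ).
T_eq = [6680 × 0.48 / (4 × 5.67×10⁻⁸)]^(1/4) = (1.41×10¹⁰)^(1/4) = 345 K.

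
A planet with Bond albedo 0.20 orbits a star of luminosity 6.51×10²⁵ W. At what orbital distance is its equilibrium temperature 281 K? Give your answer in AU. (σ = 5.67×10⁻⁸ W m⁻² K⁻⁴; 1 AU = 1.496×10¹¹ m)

From T_eq⁴ = L(1−A)/(16πσd²): d = √[L(1−A)/(16πσT_eq⁴)].
d = √[6.51×10²⁵ × 0.80 / (16π × 5.67×10⁻⁸ × (281)⁴)] = 5.41×10¹⁰ m = 0.362 AU.

d ≈ 0.362 AU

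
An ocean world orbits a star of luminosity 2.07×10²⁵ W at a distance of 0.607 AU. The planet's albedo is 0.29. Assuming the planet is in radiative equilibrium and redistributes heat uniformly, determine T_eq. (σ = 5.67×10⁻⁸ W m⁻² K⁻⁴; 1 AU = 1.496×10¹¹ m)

d = 0.607 AU = 9.08×10¹⁰ m.
Flux: S = L/(4πd²) = 2.07×10²⁵/(4π×(9.08×10¹⁰)²) = 200 W m⁻².
Energy balance: absorbed = emitted ⇒ πR²·S(1−A) = 4πR²·σT_eq⁴, so T_eq⁴ = S(1−A)/(4σ).
T_eq = [200 × 0.71 / (4 × 5.67×10⁻⁸)]^(1/4) = (6.25×10⁸)^(1/4) = 158 K.

T_eq ≈ 158 K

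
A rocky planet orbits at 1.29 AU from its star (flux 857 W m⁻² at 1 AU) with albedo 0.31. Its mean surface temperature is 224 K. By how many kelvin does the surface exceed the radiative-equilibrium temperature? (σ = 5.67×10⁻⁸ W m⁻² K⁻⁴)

ΔT ≈ 25.0 K

S = 857/1.29² = 515.0 W m⁻².
T_eq = [S(1−A)/(4σ)]^(1/4) = [515.0×0.69/(4×5.67×10⁻⁸)]^(1/4) = 199.0 K.
ΔT = T_surf − T_eq = 224 − 199.0.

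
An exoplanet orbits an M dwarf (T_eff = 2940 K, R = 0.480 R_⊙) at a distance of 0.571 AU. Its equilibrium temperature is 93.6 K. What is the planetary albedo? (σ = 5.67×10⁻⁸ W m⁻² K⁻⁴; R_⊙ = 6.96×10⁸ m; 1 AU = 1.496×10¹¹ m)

A ≈ 0.73

R_⋆ = 0.480 × 6.96×10⁸ = 3.34×10⁸ m.
d = 0.571 AU = 8.54×10¹⁰ m.
L = 4πR_⋆²σT_⋆⁴ = 4π(3.34×10⁸)² × 5.67×10⁻⁸ × (2940)⁴ = 5.94×10²⁴ W.
S = L/(4πd²) = 64.8 W m⁻².
From T_eq⁴ = S(1−A)/(4σ): 1−A = 4σT_eq⁴/S.
1−A = 4 × 5.67×10⁻⁸ × (93.6)⁴ / 64.8 = 0.269.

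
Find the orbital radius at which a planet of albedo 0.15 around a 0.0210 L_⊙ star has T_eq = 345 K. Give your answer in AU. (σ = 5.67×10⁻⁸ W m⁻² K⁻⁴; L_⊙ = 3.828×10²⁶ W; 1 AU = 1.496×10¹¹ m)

L = 0.0210 × 3.828×10²⁶ = 8.04×10²⁴ W.
From T_eq⁴ = L(1−A)/(16πσd²): d = √[L(1−A)/(16πσT_eq⁴)].
d = √[8.04×10²⁴ × 0.85 / (16π × 5.67×10⁻⁸ × (345)⁴)] = 1.30×10¹⁰ m = 0.0870 AU.

d ≈ 0.0870 AU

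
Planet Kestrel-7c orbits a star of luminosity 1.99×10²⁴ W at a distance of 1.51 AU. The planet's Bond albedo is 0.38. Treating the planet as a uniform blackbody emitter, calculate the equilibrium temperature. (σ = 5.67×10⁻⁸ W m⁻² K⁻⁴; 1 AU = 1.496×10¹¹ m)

d = 1.51 AU = 2.26×10¹¹ m.
Flux: S = L/(4πd²) = 1.99×10²⁴/(4π×(2.26×10¹¹)²) = 3.10 W m⁻².
Energy balance: absorbed = emitted ⇒ πR²·S(1−A) = 4πR²·σT_eq⁴, so T_eq⁴ = S(1−A)/(4σ).
T_eq = [3.10 × 0.62 / (4 × 5.67×10⁻⁸)]^(1/4) = (8.48×10⁶)^(1/4) = 54.0 K.

T_eq ≈ 54.0 K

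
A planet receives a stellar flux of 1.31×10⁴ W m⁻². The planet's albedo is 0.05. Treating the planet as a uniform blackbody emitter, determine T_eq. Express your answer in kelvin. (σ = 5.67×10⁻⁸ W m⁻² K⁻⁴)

Energy balance: absorbed = emitted ⇒ πR²·S(1−A) = 4πR²·σT_eq⁴, so T_eq⁴ = S(1−A)/(4σ).
T_eq = [1.31×10⁴ × 0.95 / (4 × 5.67×10⁻⁸)]^(1/4) = (5.49×10¹⁰)^(1/4) = 484 K.

T_eq ≈ 484 K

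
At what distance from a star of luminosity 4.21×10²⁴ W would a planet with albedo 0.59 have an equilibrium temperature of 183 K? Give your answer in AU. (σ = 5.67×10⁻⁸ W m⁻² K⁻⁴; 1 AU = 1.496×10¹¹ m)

From T_eq⁴ = L(1−A)/(16πσd²): d = √[L(1−A)/(16πσT_eq⁴)].
d = √[4.21×10²⁴ × 0.41 / (16π × 5.67×10⁻⁸ × (183)⁴)] = 2.32×10¹⁰ m = 0.155 AU.

d ≈ 0.155 AU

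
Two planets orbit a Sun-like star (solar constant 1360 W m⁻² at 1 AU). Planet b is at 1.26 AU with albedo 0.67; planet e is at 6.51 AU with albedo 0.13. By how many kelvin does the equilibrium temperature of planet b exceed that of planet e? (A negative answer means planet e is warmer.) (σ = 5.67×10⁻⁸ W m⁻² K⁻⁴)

ΔT ≈ 82.6 K

T_eq = [S₀(1−A)/(4σd²)]^(1/4), so T ∝ (1−A)^(1/4) / √d.
T₁ = [1360×0.33/(4×5.67×10⁻⁸×1.26²)]^(1/4) = 187.90 K.
T₂ = [1360×0.87/(4×5.67×10⁻⁸×6.51²)]^(1/4) = 105.33 K.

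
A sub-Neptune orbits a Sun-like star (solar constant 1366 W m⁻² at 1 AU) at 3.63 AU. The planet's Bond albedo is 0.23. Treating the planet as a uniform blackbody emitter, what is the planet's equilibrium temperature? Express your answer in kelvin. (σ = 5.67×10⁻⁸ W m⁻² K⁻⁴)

Flux at 3.63 AU: S = 1366/3.63² = 104 W m⁻².
Energy balance: absorbed = emitted ⇒ πR²·S(1−A) = 4πR²·σT_eq⁴, so T_eq⁴ = S(1−A)/(4σ).
T_eq = [104 × 0.77 / (4 × 5.67×10⁻⁸)]^(1/4) = (3.52×10⁸)^(1/4) = 137 K.

T_eq ≈ 137 K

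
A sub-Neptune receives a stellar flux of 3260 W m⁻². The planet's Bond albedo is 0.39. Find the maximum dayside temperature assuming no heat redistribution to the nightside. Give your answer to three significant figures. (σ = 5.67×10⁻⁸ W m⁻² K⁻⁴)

T_ss ≈ 433 K

With no redistribution each surface element balances locally: S(1−A) = σT⁴.
T = [3260 × 0.61 / 5.67×10⁻⁸]^(1/4) = (3.51×10¹⁰)^(1/4) = 433 K.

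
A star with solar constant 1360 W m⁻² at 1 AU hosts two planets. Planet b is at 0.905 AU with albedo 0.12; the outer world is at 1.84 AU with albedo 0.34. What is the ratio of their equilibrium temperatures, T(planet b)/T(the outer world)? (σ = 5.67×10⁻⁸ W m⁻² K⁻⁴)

T_eq = [S₀(1−A)/(4σd²)]^(1/4), so T ∝ (1−A)^(1/4) / √d.
T₁ = [1360×0.88/(4×5.67×10⁻⁸×0.905²)]^(1/4) = 283.32 K.
T₂ = [1360×0.66/(4×5.67×10⁻⁸×1.84²)]^(1/4) = 184.91 K.

T₁/T₂ ≈ 1.532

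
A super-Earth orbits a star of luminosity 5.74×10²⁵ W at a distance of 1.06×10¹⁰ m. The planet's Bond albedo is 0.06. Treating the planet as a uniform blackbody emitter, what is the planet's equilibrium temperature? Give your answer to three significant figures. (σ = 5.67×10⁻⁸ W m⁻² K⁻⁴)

Flux: S = L/(4πd²) = 5.74×10²⁵/(4π×(1.06×10¹⁰)²) = 4.07×10⁴ W m⁻².
Energy balance: absorbed = emitted ⇒ πR²·S(1−A) = 4πR²·σT_eq⁴, so T_eq⁴ = S(1−A)/(4σ).
T_eq = [4.07×10⁴ × 0.94 / (4 × 5.67×10⁻⁸)]^(1/4) = (1.68×10¹¹)^(1/4) = 641 K.

T_eq ≈ 641 K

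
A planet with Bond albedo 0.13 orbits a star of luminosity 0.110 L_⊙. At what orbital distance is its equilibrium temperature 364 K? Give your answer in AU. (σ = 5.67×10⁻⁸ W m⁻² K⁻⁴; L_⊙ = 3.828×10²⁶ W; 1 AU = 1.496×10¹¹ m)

L = 0.110 × 3.828×10²⁶ = 4.21×10²⁵ W.
From T_eq⁴ = L(1−A)/(16πσd²): d = √[L(1−A)/(16πσT_eq⁴)].
d = √[4.21×10²⁵ × 0.87 / (16π × 5.67×10⁻⁸ × (364)⁴)] = 2.71×10¹⁰ m = 0.181 AU.

d ≈ 0.181 AU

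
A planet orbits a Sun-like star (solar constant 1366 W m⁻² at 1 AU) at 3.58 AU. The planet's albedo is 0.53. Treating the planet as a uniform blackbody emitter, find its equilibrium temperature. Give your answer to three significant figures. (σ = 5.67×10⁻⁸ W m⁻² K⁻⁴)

Flux at 3.58 AU: S = 1366/3.58² = 107 W m⁻².
Energy balance: absorbed = emitted ⇒ πR²·S(1−A) = 4πR²·σT_eq⁴, so T_eq⁴ = S(1−A)/(4σ).
T_eq = [107 × 0.47 / (4 × 5.67×10⁻⁸)]^(1/4) = (2.21×10⁸)^(1/4) = 122 K.

T_eq ≈ 122 K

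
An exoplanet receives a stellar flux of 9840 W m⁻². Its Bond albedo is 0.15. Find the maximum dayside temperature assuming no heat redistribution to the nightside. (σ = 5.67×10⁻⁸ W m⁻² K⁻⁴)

With no redistribution each surface element balances locally: S(1−A) = σT⁴.
T = [9840 × 0.85 / 5.67×10⁻⁸]^(1/4) = (1.48×10¹¹)^(1/4) = 620 K.

T_ss ≈ 620 K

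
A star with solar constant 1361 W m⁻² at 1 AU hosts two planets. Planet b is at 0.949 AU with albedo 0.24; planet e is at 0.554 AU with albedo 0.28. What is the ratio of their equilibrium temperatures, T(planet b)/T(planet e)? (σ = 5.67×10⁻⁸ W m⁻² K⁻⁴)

T₁/T₂ ≈ 0.774

T_eq = [S₀(1−A)/(4σd²)]^(1/4), so T ∝ (1−A)^(1/4) / √d.
T₁ = [1361×0.76/(4×5.67×10⁻⁸×0.949²)]^(1/4) = 266.76 K.
T₂ = [1361×0.72/(4×5.67×10⁻⁸×0.554²)]^(1/4) = 344.45 K.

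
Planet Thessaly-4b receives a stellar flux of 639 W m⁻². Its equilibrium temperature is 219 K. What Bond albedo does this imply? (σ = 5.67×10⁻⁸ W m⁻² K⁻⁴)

From T_eq⁴ = S(1−A)/(4σ): 1−A = 4σT_eq⁴/S.
1−A = 4 × 5.67×10⁻⁸ × (219)⁴ / 639 = 0.816.

A ≈ 0.18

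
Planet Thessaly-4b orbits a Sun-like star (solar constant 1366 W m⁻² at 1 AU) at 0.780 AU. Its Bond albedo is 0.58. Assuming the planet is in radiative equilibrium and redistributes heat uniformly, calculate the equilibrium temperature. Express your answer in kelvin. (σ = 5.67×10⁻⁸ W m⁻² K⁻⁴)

Flux at 0.780 AU: S = 1366/0.780² = 2250 W m⁻².
Energy balance: absorbed = emitted ⇒ πR²·S(1−A) = 4πR²·σT_eq⁴, so T_eq⁴ = S(1−A)/(4σ).
T_eq = [2250 × 0.42 / (4 × 5.67×10⁻⁸)]^(1/4) = (4.16×10⁹)^(1/4) = 254 K.

T_eq ≈ 254 K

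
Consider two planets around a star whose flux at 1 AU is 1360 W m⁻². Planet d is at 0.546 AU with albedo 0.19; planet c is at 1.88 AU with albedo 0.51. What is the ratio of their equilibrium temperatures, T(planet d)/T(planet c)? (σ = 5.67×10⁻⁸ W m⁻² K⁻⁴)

T₁/T₂ ≈ 2.104

T_eq = [S₀(1−A)/(4σd²)]^(1/4), so T ∝ (1−A)^(1/4) / √d.
T₁ = [1360×0.81/(4×5.67×10⁻⁸×0.546²)]^(1/4) = 357.27 K.
T₂ = [1360×0.49/(4×5.67×10⁻⁸×1.88²)]^(1/4) = 169.80 K.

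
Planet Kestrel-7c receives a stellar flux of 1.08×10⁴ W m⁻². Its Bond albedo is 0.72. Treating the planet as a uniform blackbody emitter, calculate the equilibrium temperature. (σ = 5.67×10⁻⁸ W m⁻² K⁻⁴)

T_eq ≈ 340 K

Energy balance: absorbed = emitted ⇒ πR²·S(1−A) = 4πR²·σT_eq⁴, so T_eq⁴ = S(1−A)/(4σ).
T_eq = [1.08×10⁴ × 0.28 / (4 × 5.67×10⁻⁸)]^(1/4) = (1.33×10¹⁰)^(1/4) = 340 K.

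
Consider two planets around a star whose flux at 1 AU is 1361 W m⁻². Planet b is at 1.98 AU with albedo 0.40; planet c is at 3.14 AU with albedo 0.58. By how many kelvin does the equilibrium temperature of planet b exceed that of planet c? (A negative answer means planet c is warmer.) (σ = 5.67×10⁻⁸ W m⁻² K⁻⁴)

ΔT ≈ 47.6 K

T_eq = [S₀(1−A)/(4σd²)]^(1/4), so T ∝ (1−A)^(1/4) / √d.
T₁ = [1361×0.60/(4×5.67×10⁻⁸×1.98²)]^(1/4) = 174.08 K.
T₂ = [1361×0.42/(4×5.67×10⁻⁸×3.14²)]^(1/4) = 126.44 K.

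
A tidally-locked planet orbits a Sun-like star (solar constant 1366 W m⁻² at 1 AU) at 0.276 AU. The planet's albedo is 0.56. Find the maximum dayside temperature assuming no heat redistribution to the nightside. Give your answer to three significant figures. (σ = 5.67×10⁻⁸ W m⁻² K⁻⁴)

Flux at 0.276 AU: S = 1366/0.276² = 1.79×10⁴ W m⁻².
With no redistribution each surface element balances locally: S(1−A) = σT⁴.
T = [1.79×10⁴ × 0.44 / 5.67×10⁻⁸]^(1/4) = (1.39×10¹¹)^(1/4) = 611 K.

T_ss ≈ 611 K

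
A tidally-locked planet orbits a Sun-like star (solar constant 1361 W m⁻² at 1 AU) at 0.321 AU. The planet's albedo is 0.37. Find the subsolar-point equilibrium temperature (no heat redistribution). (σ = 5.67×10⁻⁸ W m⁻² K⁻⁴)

Flux at 0.321 AU: S = 1361/0.321² = 1.32×10⁴ W m⁻².
At the subsolar point the surface absorbs S(1−A) and emits σT⁴ per unit area — no factor of 4, since only the local patch is in balance.
T = [1.32×10⁴ × 0.63 / 5.67×10⁻⁸]^(1/4) = (1.47×10¹¹)^(1/4) = 619 K.

T_ss ≈ 619 K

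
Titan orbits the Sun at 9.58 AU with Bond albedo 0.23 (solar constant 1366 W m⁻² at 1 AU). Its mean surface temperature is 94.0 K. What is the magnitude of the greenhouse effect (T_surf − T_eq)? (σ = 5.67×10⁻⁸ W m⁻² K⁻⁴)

S = 1366/9.58² = 14.88 W m⁻².
T_eq = [S(1−A)/(4σ)]^(1/4) = [14.88×0.77/(4×5.67×10⁻⁸)]^(1/4) = 84.3 K.
ΔT = T_surf − T_eq = 94 − 84.3.

ΔT ≈ 9.7 K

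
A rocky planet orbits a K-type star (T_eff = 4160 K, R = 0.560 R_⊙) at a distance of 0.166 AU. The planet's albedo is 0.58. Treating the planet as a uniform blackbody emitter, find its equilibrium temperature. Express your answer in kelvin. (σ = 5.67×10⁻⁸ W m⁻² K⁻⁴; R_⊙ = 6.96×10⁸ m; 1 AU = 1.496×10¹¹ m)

R_⋆ = 0.560 × 6.96×10⁸ = 3.90×10⁸ m.
d = 0.166 AU = 2.48×10¹⁰ m.
L = 4πR_⋆²σT_⋆⁴ = 4π(3.90×10⁸)² × 5.67×10⁻⁸ × (4160)⁴ = 3.24×10²⁵ W.
S = L/(4πd²) = 4180 W m⁻².
Energy balance: absorbed = emitted ⇒ πR²·S(1−A) = 4πR²·σT_eq⁴, so T_eq⁴ = S(1−A)/(4σ).
T_eq = [4180 × 0.42 / (4 × 5.67×10⁻⁸)]^(1/4) = (7.75×10⁹)^(1/4) = 297 K.

T_eq ≈ 297 K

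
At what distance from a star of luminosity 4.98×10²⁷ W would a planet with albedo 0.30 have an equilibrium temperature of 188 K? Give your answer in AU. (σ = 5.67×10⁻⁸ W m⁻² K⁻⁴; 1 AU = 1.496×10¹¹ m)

From T_eq⁴ = L(1−A)/(16πσd²): d = √[L(1−A)/(16πσT_eq⁴)].
d = √[4.98×10²⁷ × 0.70 / (16π × 5.67×10⁻⁸ × (188)⁴)] = 9.90×10¹¹ m = 6.61 AU.

d ≈ 6.61 AU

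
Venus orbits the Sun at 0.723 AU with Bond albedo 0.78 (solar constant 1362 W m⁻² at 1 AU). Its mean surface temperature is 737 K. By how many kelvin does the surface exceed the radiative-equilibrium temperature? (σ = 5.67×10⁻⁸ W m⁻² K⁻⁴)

ΔT ≈ 512.8 K

S = 1362/0.723² = 2606 W m⁻².
T_eq = [S(1−A)/(4σ)]^(1/4) = [2606×0.22/(4×5.67×10⁻⁸)]^(1/4) = 224.2 K.
ΔT = T_surf − T_eq = 737 − 224.2.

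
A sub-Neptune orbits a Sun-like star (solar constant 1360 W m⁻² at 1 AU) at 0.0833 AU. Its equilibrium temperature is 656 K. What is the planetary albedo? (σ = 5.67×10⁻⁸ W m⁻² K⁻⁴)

A ≈ 0.79

Flux at 0.0833 AU: S = 1360/0.0833² = 1.96×10⁵ W m⁻².
From T_eq⁴ = S(1−A)/(4σ): 1−A = 4σT_eq⁴/S.
1−A = 4 × 5.67×10⁻⁸ × (656)⁴ / 1.96×10⁵ = 0.214.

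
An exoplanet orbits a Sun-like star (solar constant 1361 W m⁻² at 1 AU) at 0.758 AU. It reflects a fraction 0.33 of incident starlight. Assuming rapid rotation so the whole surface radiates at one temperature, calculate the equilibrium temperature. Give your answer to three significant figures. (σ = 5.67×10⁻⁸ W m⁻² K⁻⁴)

Flux at 0.758 AU: S = 1361/0.758² = 2370 W m⁻².
Energy balance: absorbed = emitted ⇒ πR²·S(1−A) = 4πR²·σT_eq⁴, so T_eq⁴ = S(1−A)/(4σ).
T_eq = [2370 × 0.67 / (4 × 5.67×10⁻⁸)]^(1/4) = (7.00×10⁹)^(1/4) = 289 K.

T_eq ≈ 289 K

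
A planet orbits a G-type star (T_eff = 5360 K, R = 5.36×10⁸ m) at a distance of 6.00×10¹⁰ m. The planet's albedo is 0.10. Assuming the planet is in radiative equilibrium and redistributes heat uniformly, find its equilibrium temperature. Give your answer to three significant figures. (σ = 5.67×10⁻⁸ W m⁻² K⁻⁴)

T_eq ≈ 349 K

L = 4πR_⋆²σT_⋆⁴ = 4π(5.36×10⁸)² × 5.67×10⁻⁸ × (5360)⁴ = 1.69×10²⁶ W.
S = L/(4πd²) = 3730 W m⁻².
Energy balance: absorbed = emitted ⇒ πR²·S(1−A) = 4πR²·σT_eq⁴, so T_eq⁴ = S(1−A)/(4σ).
T_eq = [3730 × 0.90 / (4 × 5.67×10⁻⁸)]^(1/4) = (1.48×10¹⁰)^(1/4) = 349 K.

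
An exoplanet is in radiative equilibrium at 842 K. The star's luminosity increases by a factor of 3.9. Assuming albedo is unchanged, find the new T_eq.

T_eq ≈ 1180 K

T_eq ∝ L^(1/4) · d^(−1/2).
T′ = 842 × 3.9^(1/4) = 1180 K.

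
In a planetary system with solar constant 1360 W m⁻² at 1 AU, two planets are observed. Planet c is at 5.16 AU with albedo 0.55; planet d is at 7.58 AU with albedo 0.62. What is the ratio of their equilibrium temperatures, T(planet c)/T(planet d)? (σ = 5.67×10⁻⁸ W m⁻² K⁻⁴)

T_eq = [S₀(1−A)/(4σd²)]^(1/4), so T ∝ (1−A)^(1/4) / √d.
T₁ = [1360×0.45/(4×5.67×10⁻⁸×5.16²)]^(1/4) = 100.33 K.
T₂ = [1360×0.38/(4×5.67×10⁻⁸×7.58²)]^(1/4) = 79.36 K.

T₁/T₂ ≈ 1.264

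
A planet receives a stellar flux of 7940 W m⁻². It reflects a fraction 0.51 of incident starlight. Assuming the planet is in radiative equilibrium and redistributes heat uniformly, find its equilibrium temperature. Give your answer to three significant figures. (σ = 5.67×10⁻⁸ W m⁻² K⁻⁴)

Energy balance: absorbed = emitted ⇒ πR²·S(1−A) = 4πR²·σT_eq⁴, so T_eq⁴ = S(1−A)/(4σ).
T_eq = [7940 × 0.49 / (4 × 5.67×10⁻⁸)]^(1/4) = (1.72×10¹⁰)^(1/4) = 362 K.

T_eq ≈ 362 K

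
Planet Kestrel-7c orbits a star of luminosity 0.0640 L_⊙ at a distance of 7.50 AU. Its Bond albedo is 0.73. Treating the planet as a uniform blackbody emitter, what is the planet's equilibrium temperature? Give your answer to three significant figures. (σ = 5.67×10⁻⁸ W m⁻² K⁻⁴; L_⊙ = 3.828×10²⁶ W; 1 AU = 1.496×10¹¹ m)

d = 7.50 AU = 1.12×10¹² m.
L = 0.0640 × 3.828×10²⁶ = 2.45×10²⁵ W.
Flux: S = L/(4πd²) = 2.45×10²⁵/(4π×(1.12×10¹²)²) = 1.55 W m⁻².
Energy balance: absorbed = emitted ⇒ πR²·S(1−A) = 4πR²·σT_eq⁴, so T_eq⁴ = S(1−A)/(4σ).
T_eq = [1.55 × 0.27 / (4 × 5.67×10⁻⁸)]^(1/4) = (1.84×10⁶)^(1/4) = 36.8 K.

T_eq ≈ 36.8 K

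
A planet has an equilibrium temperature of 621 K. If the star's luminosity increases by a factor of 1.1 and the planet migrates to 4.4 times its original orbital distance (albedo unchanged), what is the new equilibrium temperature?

T_eq ≈ 303 K

T_eq ∝ L^(1/4) · d^(−1/2).
T′ = 621 × 1.1^(1/4) / 4.4^(1/2) = 303 K.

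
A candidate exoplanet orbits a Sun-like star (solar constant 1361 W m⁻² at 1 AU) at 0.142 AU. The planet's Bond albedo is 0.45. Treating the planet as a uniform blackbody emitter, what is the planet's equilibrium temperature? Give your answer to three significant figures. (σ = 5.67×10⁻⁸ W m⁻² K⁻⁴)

Flux at 0.142 AU: S = 1361/0.142² = 6.75×10⁴ W m⁻².
Energy balance: absorbed = emitted ⇒ πR²·S(1−A) = 4πR²·σT_eq⁴, so T_eq⁴ = S(1−A)/(4σ).
T_eq = [6.75×10⁴ × 0.55 / (4 × 5.67×10⁻⁸)]^(1/4) = (1.64×10¹¹)^(1/4) = 636 K.

T_eq ≈ 636 K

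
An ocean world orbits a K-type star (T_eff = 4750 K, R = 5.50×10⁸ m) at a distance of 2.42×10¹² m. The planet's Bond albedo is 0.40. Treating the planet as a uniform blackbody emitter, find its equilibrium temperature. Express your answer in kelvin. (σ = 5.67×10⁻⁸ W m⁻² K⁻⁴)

T_eq ≈ 44.6 K

L = 4πR_⋆²σT_⋆⁴ = 4π(5.50×10⁸)² × 5.67×10⁻⁸ × (4750)⁴ = 1.10×10²⁶ W.
S = L/(4πd²) = 1.49 W m⁻².
Energy balance: absorbed = emitted ⇒ πR²·S(1−A) = 4πR²·σT_eq⁴, so T_eq⁴ = S(1−A)/(4σ).
T_eq = [1.49 × 0.60 / (4 × 5.67×10⁻⁸)]^(1/4) = (3.94×10⁶)^(1/4) = 44.6 K.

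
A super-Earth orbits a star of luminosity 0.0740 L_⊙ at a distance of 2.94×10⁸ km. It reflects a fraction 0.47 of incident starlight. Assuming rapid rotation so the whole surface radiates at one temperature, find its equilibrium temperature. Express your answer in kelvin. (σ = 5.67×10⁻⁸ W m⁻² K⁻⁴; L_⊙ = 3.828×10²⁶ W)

d = 2.94×10⁸ km = 2.94×10¹¹ m.
L = 0.0740 × 3.828×10²⁶ = 2.83×10²⁵ W.
Flux: S = L/(4πd²) = 2.83×10²⁵/(4π×(2.94×10¹¹)²) = 26.1 W m⁻².
Energy balance: absorbed = emitted ⇒ πR²·S(1−A) = 4πR²·σT_eq⁴, so T_eq⁴ = S(1−A)/(4σ).
T_eq = [26.1 × 0.53 / (4 × 5.67×10⁻⁸)]^(1/4) = (6.09×10⁷)^(1/4) = 88.4 K.

T_eq ≈ 88.4 K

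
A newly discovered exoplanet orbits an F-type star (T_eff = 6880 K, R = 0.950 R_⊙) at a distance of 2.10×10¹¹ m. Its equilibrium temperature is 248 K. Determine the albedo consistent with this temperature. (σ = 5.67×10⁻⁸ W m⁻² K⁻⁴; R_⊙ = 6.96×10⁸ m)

A ≈ 0.32

R_⋆ = 0.950 × 6.96×10⁸ = 6.61×10⁸ m.
L = 4πR_⋆²σT_⋆⁴ = 4π(6.61×10⁸)² × 5.67×10⁻⁸ × (6880)⁴ = 6.98×10²⁶ W.
S = L/(4πd²) = 1260 W m⁻².
From T_eq⁴ = S(1−A)/(4σ): 1−A = 4σT_eq⁴/S.
1−A = 4 × 5.67×10⁻⁸ × (248)⁴ / 1260 = 0.681.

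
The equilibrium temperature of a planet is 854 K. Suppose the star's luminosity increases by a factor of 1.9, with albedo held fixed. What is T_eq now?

T_eq ≈ 1000 K

T_eq ∝ L^(1/4) · d^(−1/2).
T′ = 854 × 1.9^(1/4) = 1000 K.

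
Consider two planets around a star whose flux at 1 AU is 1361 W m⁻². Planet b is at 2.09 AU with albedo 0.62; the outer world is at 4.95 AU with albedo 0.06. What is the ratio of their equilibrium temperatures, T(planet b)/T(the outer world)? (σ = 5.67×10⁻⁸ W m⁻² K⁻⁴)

T₁/T₂ ≈ 1.227

T_eq = [S₀(1−A)/(4σd²)]^(1/4), so T ∝ (1−A)^(1/4) / √d.
T₁ = [1361×0.38/(4×5.67×10⁻⁸×2.09²)]^(1/4) = 151.16 K.
T₂ = [1361×0.94/(4×5.67×10⁻⁸×4.95²)]^(1/4) = 123.18 K.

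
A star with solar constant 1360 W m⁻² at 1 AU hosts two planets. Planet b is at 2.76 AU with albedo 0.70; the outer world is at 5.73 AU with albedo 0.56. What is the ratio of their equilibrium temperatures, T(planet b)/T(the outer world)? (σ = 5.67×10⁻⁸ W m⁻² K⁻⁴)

T₁/T₂ ≈ 1.309

T_eq = [S₀(1−A)/(4σd²)]^(1/4), so T ∝ (1−A)^(1/4) / √d.
T₁ = [1360×0.30/(4×5.67×10⁻⁸×2.76²)]^(1/4) = 123.97 K.
T₂ = [1360×0.44/(4×5.67×10⁻⁸×5.73²)]^(1/4) = 94.68 K.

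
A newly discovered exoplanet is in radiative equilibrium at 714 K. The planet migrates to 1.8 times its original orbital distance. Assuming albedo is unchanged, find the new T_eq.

T_eq ∝ L^(1/4) · d^(−1/2).
T′ = 714 / 1.8^(1/2) = 532 K.

T_eq ≈ 532 K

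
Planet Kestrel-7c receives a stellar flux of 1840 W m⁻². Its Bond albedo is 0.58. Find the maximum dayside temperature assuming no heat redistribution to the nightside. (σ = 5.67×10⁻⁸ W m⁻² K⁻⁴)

With no redistribution each surface element balances locally: S(1−A) = σT⁴.
T = [1840 × 0.42 / 5.67×10⁻⁸]^(1/4) = (1.36×10¹⁰)^(1/4) = 342 K.

T_ss ≈ 342 K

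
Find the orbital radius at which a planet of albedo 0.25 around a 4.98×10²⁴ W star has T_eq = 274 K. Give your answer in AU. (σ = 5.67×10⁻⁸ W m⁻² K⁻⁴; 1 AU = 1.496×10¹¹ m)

From T_eq⁴ = L(1−A)/(16πσd²): d = √[L(1−A)/(16πσT_eq⁴)].
d = √[4.98×10²⁴ × 0.75 / (16π × 5.67×10⁻⁸ × (274)⁴)] = 1.52×10¹⁰ m = 0.102 AU.

d ≈ 0.102 AU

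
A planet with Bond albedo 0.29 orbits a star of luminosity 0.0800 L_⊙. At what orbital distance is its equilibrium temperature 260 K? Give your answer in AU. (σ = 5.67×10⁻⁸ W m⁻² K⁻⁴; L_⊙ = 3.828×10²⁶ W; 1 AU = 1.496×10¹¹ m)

d ≈ 0.273 AU

L = 0.0800 × 3.828×10²⁶ = 3.06×10²⁵ W.
From T_eq⁴ = L(1−A)/(16πσd²): d = √[L(1−A)/(16πσT_eq⁴)].
d = √[3.06×10²⁵ × 0.71 / (16π × 5.67×10⁻⁸ × (260)⁴)] = 4.09×10¹⁰ m = 0.273 AU.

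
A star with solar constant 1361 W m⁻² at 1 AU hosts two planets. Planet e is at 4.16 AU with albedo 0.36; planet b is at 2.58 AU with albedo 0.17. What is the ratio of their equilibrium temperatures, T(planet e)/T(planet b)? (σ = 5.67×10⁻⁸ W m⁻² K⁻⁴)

T₁/T₂ ≈ 0.738

T_eq = [S₀(1−A)/(4σd²)]^(1/4), so T ∝ (1−A)^(1/4) / √d.
T₁ = [1361×0.64/(4×5.67×10⁻⁸×4.16²)]^(1/4) = 122.05 K.
T₂ = [1361×0.83/(4×5.67×10⁻⁸×2.58²)]^(1/4) = 165.39 K.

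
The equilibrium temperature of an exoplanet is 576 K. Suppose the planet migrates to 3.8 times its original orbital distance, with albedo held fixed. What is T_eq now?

T_eq ≈ 295 K

T_eq ∝ L^(1/4) · d^(−1/2).
T′ = 576 / 3.8^(1/2) = 295 K.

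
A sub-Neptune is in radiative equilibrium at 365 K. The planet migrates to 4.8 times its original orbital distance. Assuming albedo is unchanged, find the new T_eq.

T_eq ∝ L^(1/4) · d^(−1/2).
T′ = 365 / 4.8^(1/2) = 167 K.

T_eq ≈ 167 K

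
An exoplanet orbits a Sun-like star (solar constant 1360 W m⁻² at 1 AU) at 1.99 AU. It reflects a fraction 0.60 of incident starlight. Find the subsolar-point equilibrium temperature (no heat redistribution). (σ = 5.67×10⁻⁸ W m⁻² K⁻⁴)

Flux at 1.99 AU: S = 1360/1.99² = 343 W m⁻².
At the subsolar point the surface absorbs S(1−A) and emits σT⁴ per unit area — no factor of 4, since only the local patch is in balance.
T = [343 × 0.40 / 5.67×10⁻⁸]^(1/4) = (2.42×10⁹)^(1/4) = 222 K.

T_ss ≈ 222 K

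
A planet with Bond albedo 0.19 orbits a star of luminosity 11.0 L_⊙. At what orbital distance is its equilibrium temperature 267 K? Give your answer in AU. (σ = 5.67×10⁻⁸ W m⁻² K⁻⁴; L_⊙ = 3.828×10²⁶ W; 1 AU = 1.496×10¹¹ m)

L = 11.0 × 3.828×10²⁶ = 4.21×10²⁷ W.
From T_eq⁴ = L(1−A)/(16πσd²): d = √[L(1−A)/(16πσT_eq⁴)].
d = √[4.21×10²⁷ × 0.81 / (16π × 5.67×10⁻⁸ × (267)⁴)] = 4.85×10¹¹ m = 3.24 AU.

d ≈ 3.24 AU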